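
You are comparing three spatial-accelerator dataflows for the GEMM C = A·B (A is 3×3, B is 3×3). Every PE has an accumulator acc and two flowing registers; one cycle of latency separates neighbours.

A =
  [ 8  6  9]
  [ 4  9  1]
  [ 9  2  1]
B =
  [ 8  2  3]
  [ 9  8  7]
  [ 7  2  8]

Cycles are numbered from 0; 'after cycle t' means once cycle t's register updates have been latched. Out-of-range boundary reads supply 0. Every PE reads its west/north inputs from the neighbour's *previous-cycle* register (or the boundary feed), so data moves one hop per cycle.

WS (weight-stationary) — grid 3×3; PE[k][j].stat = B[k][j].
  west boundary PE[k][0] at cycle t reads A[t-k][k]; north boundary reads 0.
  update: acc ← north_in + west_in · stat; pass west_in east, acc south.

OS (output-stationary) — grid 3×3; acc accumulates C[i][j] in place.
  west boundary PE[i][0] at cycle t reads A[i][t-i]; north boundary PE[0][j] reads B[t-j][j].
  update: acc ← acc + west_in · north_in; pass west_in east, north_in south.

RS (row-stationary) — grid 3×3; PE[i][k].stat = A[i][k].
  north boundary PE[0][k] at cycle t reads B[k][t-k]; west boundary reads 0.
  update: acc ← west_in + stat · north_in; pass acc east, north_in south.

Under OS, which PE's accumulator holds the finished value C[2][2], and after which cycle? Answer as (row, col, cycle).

OS — PE[2][2] is where C[2][2] collects:
  @0  [2,2]  acc 0  |  →0  ↓0
  @1  [2,2]  acc 0  |  →0  ↓0
  @2  [2,2]  acc 0  |  →0  ↓0
  @3  [2,2]  acc 0  |  →0  ↓0
  @4  [2,2]  acc 27  |  →9  ↓3
  @5  [2,2]  acc 41  |  →2  ↓7
  @6  [2,2]  acc 49  |  →1  ↓8

(row, col, cycle) = (2, 2, 6)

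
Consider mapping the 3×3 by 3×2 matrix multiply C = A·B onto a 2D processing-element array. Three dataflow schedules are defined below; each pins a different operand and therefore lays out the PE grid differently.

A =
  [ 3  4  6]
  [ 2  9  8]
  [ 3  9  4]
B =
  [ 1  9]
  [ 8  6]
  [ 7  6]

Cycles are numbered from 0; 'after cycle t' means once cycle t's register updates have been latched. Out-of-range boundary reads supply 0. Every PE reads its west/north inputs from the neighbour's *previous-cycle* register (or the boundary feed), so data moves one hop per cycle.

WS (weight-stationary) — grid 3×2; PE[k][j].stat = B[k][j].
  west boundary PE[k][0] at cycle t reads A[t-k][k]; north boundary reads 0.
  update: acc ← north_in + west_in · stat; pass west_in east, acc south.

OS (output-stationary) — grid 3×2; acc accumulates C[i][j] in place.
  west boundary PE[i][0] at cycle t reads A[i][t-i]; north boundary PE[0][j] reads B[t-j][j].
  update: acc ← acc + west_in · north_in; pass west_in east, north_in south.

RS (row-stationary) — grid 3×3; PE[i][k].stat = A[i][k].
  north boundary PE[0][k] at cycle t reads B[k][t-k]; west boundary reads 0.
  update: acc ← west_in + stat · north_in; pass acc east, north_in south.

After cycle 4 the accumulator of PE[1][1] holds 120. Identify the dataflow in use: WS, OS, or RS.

WS (3×2 grid), PE[1][1]:
  step 0 · PE1,1: acc=0; fwd→0 fwd↓0
  step 1 · PE1,1: acc=0; fwd→0 fwd↓0
  step 2 · PE1,1: acc=51; fwd→4 fwd↓51
  step 3 · PE1,1: acc=72; fwd→9 fwd↓72
  step 4 · PE1,1: acc=81; fwd→9 fwd↓81
OS (3×2 grid), PE[1][1]:
  step 0 · PE1,1: acc=0; fwd→0 fwd↓0
  step 1 · PE1,1: acc=0; fwd→0 fwd↓0
  step 2 · PE1,1: acc=18; fwd→2 fwd↓9
  step 3 · PE1,1: acc=72; fwd→9 fwd↓6
  step 4 · PE1,1: acc=120; fwd→8 fwd↓6
RS (3×3 grid), PE[1][1]:
  step 0 · PE1,1: acc=0; fwd→0 fwd↓0
  step 1 · PE1,1: acc=0; fwd→0 fwd↓0
  step 2 · PE1,1: acc=74; fwd→74 fwd↓8
  step 3 · PE1,1: acc=72; fwd→72 fwd↓6
  step 4 · PE1,1: acc=0; fwd→0 fwd↓0

dataflow = OS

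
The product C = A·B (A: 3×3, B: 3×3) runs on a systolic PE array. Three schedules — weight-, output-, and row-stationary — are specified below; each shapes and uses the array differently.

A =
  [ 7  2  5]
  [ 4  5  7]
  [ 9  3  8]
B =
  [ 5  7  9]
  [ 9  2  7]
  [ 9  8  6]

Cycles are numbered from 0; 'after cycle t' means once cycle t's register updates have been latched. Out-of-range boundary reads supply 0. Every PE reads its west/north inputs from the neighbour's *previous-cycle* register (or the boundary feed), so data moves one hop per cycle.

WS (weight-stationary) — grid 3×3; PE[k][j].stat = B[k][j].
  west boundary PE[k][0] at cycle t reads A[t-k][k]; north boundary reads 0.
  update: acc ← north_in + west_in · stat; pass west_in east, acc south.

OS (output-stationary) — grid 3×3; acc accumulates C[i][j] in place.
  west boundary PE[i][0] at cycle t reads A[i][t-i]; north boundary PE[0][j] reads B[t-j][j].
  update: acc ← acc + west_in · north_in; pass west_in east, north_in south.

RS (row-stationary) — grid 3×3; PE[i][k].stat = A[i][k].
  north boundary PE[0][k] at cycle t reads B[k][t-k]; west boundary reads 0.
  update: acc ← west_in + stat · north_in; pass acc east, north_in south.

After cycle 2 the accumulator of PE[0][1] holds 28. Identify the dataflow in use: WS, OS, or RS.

dataflow = WS

Under WS (3×3), PE[0][1]:
  c0 r0c1: 0 / 0 / 0
  c1 r0c1: 49 / 7 / 49
  c2 r0c1: 28 / 4 / 28
Under OS (3×3), PE[0][1]:
  c0 r0c1: 0 / 0 / 0
  c1 r0c1: 49 / 7 / 7
  c2 r0c1: 53 / 2 / 2
Under RS (3×3), PE[0][1]:
  c0 r0c1: 0 / 0 / 0
  c1 r0c1: 53 / 53 / 9
  c2 r0c1: 53 / 53 / 2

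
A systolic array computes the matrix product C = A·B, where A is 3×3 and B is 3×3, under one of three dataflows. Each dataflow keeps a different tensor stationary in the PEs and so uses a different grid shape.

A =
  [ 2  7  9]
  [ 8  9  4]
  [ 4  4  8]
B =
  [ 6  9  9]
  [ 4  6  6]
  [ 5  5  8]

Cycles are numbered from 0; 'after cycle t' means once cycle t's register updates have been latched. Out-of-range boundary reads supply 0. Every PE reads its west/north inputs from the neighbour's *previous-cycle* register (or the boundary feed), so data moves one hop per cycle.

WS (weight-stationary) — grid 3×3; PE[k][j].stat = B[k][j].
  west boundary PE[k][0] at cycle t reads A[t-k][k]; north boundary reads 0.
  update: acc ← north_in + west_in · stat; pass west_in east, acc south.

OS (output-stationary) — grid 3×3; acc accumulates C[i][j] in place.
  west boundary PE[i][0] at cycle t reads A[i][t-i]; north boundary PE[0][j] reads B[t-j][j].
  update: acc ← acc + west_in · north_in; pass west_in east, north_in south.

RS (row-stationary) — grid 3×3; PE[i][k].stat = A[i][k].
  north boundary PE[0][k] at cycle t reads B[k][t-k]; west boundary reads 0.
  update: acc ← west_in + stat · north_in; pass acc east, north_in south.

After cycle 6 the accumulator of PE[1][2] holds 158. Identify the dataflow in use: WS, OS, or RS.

dataflow = OS

Under WS (3×3), PE[1][2]:
  [0] (1,2) acc=0 (h:0 v:0)
  [1] (1,2) acc=0 (h:0 v:0)
  [2] (1,2) acc=0 (h:0 v:0)
  [3] (1,2) acc=60 (h:7 v:60)
  [4] (1,2) acc=126 (h:9 v:126)
  [5] (1,2) acc=60 (h:4 v:60)
  [6] (1,2) acc=0 (h:0 v:0)
Under OS (3×3), PE[1][2]:
  [0] (1,2) acc=0 (h:0 v:0)
  [1] (1,2) acc=0 (h:0 v:0)
  [2] (1,2) acc=0 (h:0 v:0)
  [3] (1,2) acc=72 (h:8 v:9)
  [4] (1,2) acc=126 (h:9 v:6)
  [5] (1,2) acc=158 (h:4 v:8)
  [6] (1,2) acc=158 (h:0 v:0)
Under RS (3×3), PE[1][2]:
  [0] (1,2) acc=0 (h:0 v:0)
  [1] (1,2) acc=0 (h:0 v:0)
  [2] (1,2) acc=0 (h:0 v:0)
  [3] (1,2) acc=104 (h:104 v:5)
  [4] (1,2) acc=146 (h:146 v:5)
  [5] (1,2) acc=158 (h:158 v:8)
  [6] (1,2) acc=0 (h:0 v:0)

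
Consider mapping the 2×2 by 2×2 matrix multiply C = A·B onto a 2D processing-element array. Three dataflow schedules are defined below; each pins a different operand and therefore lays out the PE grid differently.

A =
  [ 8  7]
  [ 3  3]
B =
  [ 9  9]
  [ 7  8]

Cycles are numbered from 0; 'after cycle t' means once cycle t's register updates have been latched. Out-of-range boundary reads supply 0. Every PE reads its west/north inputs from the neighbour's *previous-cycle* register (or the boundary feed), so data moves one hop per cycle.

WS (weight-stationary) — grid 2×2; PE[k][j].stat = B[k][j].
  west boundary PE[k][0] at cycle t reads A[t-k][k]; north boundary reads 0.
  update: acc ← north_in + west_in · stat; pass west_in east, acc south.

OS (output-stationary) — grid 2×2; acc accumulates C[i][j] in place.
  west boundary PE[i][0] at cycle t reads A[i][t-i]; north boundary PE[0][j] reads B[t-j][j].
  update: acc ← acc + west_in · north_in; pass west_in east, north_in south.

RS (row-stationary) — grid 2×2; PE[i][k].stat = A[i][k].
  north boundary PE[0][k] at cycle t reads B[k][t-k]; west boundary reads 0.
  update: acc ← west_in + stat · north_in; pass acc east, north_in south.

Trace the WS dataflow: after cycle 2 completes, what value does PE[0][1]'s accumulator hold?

PE[0][1].acc = 27

WS on a 2×2 grid — tracing PE[0][1] and its feeders:
  after 0 — PE[0][0] acc=72, pass-E 8, pass-S 72
  after 0 — PE[0][1] acc=0, pass-E 0, pass-S 0
  after 1 — PE[0][0] acc=27, pass-E 3, pass-S 27
  after 1 — PE[0][1] acc=72, pass-E 8, pass-S 72
  after 2 — PE[0][0] acc=0, pass-E 0, pass-S 0
  after 2 — PE[0][1] acc=27, pass-E 3, pass-S 27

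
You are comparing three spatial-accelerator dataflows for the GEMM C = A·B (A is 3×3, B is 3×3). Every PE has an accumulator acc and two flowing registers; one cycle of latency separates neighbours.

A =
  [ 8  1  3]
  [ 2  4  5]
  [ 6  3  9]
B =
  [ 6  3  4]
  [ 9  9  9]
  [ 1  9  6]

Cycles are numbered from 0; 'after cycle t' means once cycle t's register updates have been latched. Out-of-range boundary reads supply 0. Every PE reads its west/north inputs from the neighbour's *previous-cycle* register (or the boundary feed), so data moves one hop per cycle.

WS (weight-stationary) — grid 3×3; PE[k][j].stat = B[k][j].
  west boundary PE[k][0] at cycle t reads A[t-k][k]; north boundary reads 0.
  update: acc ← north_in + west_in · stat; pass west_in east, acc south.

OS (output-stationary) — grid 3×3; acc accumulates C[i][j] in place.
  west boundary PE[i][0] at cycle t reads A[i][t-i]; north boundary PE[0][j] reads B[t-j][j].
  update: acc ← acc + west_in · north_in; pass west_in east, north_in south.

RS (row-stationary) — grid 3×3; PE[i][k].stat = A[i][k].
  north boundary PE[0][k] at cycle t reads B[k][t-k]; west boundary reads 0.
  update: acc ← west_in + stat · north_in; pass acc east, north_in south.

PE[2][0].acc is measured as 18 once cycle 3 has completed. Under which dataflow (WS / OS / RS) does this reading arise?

WS (3×3 grid), PE[2][0]:
  after 0 — PE[2][0] acc=0, pass-E 0, pass-S 0
  after 1 — PE[2][0] acc=0, pass-E 0, pass-S 0
  after 2 — PE[2][0] acc=60, pass-E 3, pass-S 60
  after 3 — PE[2][0] acc=53, pass-E 5, pass-S 53
OS (3×3 grid), PE[2][0]:
  after 0 — PE[2][0] acc=0, pass-E 0, pass-S 0
  after 1 — PE[2][0] acc=0, pass-E 0, pass-S 0
  after 2 — PE[2][0] acc=36, pass-E 6, pass-S 6
  after 3 — PE[2][0] acc=63, pass-E 3, pass-S 9
RS (3×3 grid), PE[2][0]:
  after 0 — PE[2][0] acc=0, pass-E 0, pass-S 0
  after 1 — PE[2][0] acc=0, pass-E 0, pass-S 0
  after 2 — PE[2][0] acc=36, pass-E 36, pass-S 6
  after 3 — PE[2][0] acc=18, pass-E 18, pass-S 3

dataflow = RS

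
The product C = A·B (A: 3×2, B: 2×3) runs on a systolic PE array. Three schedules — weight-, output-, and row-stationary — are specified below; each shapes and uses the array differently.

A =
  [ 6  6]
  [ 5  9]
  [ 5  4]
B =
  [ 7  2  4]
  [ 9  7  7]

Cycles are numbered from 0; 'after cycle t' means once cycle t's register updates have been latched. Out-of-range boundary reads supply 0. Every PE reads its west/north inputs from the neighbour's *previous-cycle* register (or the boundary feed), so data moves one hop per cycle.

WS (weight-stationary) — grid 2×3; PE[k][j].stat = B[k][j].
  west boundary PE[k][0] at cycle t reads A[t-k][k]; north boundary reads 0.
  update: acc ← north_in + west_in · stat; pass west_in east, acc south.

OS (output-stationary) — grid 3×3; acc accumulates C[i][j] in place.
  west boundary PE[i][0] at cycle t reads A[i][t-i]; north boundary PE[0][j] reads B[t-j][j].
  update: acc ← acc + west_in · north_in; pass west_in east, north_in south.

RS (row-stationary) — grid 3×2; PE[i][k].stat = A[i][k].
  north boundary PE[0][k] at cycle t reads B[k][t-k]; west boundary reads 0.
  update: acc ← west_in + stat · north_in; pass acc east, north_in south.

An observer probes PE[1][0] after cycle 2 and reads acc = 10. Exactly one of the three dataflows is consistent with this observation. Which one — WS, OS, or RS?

WS (2×3 grid), PE[1][0]:
  c0 r1c0: 0 / 0 / 0
  c1 r1c0: 96 / 6 / 96
  c2 r1c0: 116 / 9 / 116
OS (3×3 grid), PE[1][0]:
  c0 r1c0: 0 / 0 / 0
  c1 r1c0: 35 / 5 / 7
  c2 r1c0: 116 / 9 / 9
RS (3×2 grid), PE[1][0]:
  c0 r1c0: 0 / 0 / 0
  c1 r1c0: 35 / 35 / 7
  c2 r1c0: 10 / 10 / 2

dataflow = RS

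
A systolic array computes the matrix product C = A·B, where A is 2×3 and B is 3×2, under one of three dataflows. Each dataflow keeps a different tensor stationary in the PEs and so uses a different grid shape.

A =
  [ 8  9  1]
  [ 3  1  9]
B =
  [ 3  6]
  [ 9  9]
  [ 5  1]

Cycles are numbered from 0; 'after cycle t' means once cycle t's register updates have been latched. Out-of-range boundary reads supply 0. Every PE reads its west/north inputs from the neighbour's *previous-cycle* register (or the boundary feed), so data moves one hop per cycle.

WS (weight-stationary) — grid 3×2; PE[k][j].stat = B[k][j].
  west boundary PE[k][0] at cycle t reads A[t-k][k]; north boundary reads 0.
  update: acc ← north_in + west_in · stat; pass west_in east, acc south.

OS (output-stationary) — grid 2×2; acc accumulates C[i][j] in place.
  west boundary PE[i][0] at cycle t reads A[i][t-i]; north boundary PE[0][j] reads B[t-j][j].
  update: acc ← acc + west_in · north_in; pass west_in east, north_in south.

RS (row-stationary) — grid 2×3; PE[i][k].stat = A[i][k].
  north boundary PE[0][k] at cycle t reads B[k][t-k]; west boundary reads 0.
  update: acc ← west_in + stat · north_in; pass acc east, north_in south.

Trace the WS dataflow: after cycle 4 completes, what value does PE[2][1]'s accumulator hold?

PE[2][1].acc = 36

WS on a 3×2 grid — tracing PE[2][1] and its feeders:
  cycle 0: PE[1][1] → acc 0, east 0, south 0
  cycle 0: PE[2][0] → acc 0, east 0, south 0
  cycle 0: PE[2][1] → acc 0, east 0, south 0
  cycle 1: PE[1][1] → acc 0, east 0, south 0
  cycle 1: PE[2][0] → acc 0, east 0, south 0
  cycle 1: PE[2][1] → acc 0, east 0, south 0
  cycle 2: PE[1][1] → acc 129, east 9, south 129
  cycle 2: PE[2][0] → acc 110, east 1, south 110
  cycle 2: PE[2][1] → acc 0, east 0, south 0
  cycle 3: PE[1][1] → acc 27, east 1, south 27
  cycle 3: PE[2][0] → acc 63, east 9, south 63
  cycle 3: PE[2][1] → acc 130, east 1, south 130
  cycle 4: PE[1][1] → acc 0, east 0, south 0
  cycle 4: PE[2][0] → acc 0, east 0, south 0
  cycle 4: PE[2][1] → acc 36, east 9, south 36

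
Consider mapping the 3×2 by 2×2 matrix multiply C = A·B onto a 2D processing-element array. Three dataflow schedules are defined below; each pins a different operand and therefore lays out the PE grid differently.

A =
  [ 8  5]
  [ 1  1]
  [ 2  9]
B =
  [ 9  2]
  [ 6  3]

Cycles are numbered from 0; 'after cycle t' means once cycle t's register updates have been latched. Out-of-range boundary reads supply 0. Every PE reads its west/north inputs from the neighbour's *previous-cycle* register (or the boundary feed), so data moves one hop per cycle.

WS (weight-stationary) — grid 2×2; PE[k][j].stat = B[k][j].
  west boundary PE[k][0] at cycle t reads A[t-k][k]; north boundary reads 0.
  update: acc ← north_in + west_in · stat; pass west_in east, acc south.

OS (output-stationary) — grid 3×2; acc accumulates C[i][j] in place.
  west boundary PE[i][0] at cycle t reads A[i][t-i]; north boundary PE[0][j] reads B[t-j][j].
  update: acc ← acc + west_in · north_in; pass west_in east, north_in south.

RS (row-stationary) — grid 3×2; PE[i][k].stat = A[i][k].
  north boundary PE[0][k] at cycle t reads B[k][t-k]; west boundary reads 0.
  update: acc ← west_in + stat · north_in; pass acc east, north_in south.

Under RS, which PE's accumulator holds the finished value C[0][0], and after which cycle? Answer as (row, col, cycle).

RS — PE[0][1] is where C[0][0] collects:
  step 0 · PE0,1: acc=0; fwd→0 fwd↓0
  step 1 · PE0,1: acc=102; fwd→102 fwd↓6

(row, col, cycle) = (0, 1, 1)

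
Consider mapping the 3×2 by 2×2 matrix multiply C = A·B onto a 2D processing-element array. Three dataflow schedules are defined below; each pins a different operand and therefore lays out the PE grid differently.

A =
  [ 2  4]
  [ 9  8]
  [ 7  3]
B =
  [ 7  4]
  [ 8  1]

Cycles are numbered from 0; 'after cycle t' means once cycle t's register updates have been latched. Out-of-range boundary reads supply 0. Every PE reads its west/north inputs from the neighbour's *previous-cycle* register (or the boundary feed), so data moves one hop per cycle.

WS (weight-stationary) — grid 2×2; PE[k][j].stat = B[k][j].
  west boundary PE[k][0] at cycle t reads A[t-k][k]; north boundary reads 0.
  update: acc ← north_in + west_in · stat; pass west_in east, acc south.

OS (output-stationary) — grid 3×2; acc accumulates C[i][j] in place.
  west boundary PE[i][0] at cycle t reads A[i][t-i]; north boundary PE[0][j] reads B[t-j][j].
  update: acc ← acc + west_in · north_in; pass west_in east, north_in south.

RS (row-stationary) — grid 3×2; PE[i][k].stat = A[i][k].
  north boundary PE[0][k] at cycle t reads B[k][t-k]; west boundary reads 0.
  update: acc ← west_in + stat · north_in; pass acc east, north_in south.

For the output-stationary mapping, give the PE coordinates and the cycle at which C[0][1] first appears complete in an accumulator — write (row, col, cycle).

(row, col, cycle) = (0, 1, 2)

Under OS, C[0][1] lands at PE[0][1]:
  0: (0,1).acc=0  regs=<0,0>
  1: (0,1).acc=8  regs=<2,4>
  2: (0,1).acc=12  regs=<4,1>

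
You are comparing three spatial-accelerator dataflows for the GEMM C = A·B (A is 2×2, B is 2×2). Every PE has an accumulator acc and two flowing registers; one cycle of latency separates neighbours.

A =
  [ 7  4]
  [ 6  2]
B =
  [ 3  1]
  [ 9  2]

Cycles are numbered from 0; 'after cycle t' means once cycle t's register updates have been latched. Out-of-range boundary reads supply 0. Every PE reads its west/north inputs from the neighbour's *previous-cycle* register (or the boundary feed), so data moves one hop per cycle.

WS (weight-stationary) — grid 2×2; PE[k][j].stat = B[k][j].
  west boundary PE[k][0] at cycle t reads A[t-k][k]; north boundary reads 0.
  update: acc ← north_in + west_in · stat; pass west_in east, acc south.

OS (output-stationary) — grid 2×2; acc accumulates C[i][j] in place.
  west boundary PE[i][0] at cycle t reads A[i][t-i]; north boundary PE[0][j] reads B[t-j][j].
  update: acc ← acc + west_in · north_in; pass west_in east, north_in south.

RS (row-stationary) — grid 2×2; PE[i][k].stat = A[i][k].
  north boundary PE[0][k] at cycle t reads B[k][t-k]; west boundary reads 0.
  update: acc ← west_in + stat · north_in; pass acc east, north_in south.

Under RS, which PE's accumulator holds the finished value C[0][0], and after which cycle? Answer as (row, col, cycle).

(row, col, cycle) = (0, 1, 1)

RS: C[0][0] accumulates in PE[0][1]:
  c0 r0c1: 0 / 0 / 0
  c1 r0c1: 57 / 57 / 9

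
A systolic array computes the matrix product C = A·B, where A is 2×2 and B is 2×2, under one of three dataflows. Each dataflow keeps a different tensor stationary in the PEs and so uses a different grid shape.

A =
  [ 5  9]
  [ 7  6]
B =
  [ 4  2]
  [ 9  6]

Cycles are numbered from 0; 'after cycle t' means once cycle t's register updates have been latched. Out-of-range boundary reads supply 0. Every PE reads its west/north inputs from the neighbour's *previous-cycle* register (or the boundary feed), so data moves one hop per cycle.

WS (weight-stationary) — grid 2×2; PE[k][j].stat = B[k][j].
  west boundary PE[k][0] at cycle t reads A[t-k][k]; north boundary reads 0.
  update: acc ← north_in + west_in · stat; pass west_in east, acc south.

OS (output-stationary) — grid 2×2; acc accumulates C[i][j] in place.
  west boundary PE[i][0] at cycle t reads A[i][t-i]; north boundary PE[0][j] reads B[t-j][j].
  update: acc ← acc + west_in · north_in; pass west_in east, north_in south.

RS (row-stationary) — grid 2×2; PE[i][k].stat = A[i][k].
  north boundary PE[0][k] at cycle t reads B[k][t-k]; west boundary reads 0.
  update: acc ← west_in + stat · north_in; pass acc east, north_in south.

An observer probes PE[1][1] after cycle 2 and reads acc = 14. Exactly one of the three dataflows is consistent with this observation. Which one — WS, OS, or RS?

— WS: 2×2; PE[1][1] trace:
  [0] (1,1) acc=0 (h:0 v:0)
  [1] (1,1) acc=0 (h:0 v:0)
  [2] (1,1) acc=64 (h:9 v:64)
— OS: 2×2; PE[1][1] trace:
  [0] (1,1) acc=0 (h:0 v:0)
  [1] (1,1) acc=0 (h:0 v:0)
  [2] (1,1) acc=14 (h:7 v:2)
— RS: 2×2; PE[1][1] trace:
  [0] (1,1) acc=0 (h:0 v:0)
  [1] (1,1) acc=0 (h:0 v:0)
  [2] (1,1) acc=82 (h:82 v:9)

dataflow = OS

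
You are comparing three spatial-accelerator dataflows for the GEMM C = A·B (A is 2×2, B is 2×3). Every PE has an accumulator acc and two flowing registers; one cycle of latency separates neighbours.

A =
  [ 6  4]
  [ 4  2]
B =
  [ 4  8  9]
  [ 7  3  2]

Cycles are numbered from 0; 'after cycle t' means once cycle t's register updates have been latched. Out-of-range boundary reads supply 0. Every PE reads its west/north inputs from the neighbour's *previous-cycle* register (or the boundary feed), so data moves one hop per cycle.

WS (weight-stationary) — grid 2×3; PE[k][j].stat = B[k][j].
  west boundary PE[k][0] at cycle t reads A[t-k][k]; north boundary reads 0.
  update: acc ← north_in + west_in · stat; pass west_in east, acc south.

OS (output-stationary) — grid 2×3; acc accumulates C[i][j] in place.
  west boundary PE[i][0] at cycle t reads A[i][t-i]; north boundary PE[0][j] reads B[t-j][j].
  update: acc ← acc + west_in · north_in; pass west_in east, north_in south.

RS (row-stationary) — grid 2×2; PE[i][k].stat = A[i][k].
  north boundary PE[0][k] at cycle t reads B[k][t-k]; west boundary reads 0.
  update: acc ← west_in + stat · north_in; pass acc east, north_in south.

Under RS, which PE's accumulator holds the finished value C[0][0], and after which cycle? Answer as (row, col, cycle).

RS — PE[0][1] is where C[0][0] collects:
  step 0 · PE0,1: acc=0; fwd→0 fwd↓0
  step 1 · PE0,1: acc=52; fwd→52 fwd↓7

(row, col, cycle) = (0, 1, 1)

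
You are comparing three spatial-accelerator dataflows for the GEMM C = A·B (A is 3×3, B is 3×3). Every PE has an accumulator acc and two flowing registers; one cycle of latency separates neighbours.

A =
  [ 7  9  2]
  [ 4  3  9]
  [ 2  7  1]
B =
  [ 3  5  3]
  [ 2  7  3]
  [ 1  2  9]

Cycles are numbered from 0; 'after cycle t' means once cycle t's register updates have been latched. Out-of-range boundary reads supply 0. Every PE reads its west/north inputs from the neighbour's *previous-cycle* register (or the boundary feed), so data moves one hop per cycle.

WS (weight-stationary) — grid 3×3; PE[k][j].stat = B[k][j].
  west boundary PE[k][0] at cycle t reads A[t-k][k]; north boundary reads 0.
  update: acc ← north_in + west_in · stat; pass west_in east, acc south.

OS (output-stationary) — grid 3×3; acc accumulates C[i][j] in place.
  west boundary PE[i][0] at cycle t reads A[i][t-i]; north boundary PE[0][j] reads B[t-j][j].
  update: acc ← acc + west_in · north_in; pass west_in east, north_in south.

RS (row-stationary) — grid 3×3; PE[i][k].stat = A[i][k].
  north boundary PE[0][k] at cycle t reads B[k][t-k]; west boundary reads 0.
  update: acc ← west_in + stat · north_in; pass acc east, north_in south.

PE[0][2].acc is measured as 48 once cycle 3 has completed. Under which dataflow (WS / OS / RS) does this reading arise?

WS (3×3 grid), PE[0][2]:
  after 0 — PE[0][2] acc=0, pass-E 0, pass-S 0
  after 1 — PE[0][2] acc=0, pass-E 0, pass-S 0
  after 2 — PE[0][2] acc=21, pass-E 7, pass-S 21
  after 3 — PE[0][2] acc=12, pass-E 4, pass-S 12
OS (3×3 grid), PE[0][2]:
  after 0 — PE[0][2] acc=0, pass-E 0, pass-S 0
  after 1 — PE[0][2] acc=0, pass-E 0, pass-S 0
  after 2 — PE[0][2] acc=21, pass-E 7, pass-S 3
  after 3 — PE[0][2] acc=48, pass-E 9, pass-S 3
RS (3×3 grid), PE[0][2]:
  after 0 — PE[0][2] acc=0, pass-E 0, pass-S 0
  after 1 — PE[0][2] acc=0, pass-E 0, pass-S 0
  after 2 — PE[0][2] acc=41, pass-E 41, pass-S 1
  after 3 — PE[0][2] acc=102, pass-E 102, pass-S 2

dataflow = OS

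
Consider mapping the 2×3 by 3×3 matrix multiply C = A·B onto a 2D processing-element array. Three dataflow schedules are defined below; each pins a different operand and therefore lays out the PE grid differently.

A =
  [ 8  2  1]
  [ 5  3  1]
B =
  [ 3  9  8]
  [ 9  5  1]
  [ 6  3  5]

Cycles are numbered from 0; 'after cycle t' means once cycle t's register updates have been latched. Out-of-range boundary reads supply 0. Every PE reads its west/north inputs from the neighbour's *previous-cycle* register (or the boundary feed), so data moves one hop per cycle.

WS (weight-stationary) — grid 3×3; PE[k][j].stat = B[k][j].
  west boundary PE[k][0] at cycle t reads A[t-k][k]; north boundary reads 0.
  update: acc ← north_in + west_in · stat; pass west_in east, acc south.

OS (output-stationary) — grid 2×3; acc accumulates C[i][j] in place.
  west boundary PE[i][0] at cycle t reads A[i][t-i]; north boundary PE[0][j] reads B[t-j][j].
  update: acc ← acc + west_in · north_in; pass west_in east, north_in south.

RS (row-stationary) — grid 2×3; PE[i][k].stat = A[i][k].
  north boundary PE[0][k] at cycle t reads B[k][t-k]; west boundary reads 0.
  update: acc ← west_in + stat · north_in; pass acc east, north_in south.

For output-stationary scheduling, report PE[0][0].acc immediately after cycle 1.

Tracing OS — 2×3 array, target PE[0][0]:
  c0 r0c0: 24 / 8 / 3
  c1 r0c0: 42 / 2 / 9

PE[0][0].acc = 42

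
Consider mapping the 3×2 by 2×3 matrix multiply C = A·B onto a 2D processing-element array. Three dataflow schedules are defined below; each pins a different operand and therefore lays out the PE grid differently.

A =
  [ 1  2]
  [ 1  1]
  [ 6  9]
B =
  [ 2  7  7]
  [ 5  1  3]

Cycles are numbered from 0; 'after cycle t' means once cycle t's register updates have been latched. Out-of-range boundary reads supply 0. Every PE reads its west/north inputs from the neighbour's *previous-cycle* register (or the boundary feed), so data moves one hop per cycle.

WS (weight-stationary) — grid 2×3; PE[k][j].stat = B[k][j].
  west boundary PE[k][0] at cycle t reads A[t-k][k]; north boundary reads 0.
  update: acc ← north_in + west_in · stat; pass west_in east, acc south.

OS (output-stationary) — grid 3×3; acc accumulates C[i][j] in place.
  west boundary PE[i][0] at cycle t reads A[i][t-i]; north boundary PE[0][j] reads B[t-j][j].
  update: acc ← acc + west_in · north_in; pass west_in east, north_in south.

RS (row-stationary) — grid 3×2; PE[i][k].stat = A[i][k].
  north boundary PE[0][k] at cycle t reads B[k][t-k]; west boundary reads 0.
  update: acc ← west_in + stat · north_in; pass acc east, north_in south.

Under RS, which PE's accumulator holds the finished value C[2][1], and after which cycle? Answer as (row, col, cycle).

(row, col, cycle) = (2, 1, 4)

Under RS, C[2][1] lands at PE[2][1]:
  0: (2,1).acc=0  regs=<0,0>
  1: (2,1).acc=0  regs=<0,0>
  2: (2,1).acc=0  regs=<0,0>
  3: (2,1).acc=57  regs=<57,5>
  4: (2,1).acc=51  regs=<51,1>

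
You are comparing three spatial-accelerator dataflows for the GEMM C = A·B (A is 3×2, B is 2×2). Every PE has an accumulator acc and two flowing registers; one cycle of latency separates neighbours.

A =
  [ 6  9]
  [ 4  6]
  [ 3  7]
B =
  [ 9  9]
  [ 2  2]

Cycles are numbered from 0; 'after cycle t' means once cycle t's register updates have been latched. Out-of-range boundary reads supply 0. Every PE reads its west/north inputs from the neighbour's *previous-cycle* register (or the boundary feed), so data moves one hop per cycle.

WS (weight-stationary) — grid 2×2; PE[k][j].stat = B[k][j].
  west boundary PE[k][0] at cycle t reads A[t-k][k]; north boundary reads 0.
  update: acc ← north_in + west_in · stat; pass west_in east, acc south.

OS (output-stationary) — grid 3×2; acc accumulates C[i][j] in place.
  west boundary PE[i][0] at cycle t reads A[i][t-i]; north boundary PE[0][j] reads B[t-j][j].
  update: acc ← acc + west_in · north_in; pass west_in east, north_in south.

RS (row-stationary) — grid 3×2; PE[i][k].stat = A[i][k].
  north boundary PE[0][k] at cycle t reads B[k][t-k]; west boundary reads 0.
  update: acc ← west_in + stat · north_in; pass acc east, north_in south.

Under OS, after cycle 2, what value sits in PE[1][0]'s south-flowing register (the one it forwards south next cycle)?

register = 2

OS on a 3×2 grid — tracing PE[1][0] and its feeders:
  0: (0,0).acc=54  regs=<6,9>
  0: (1,0).acc=0  regs=<0,0>
  1: (0,0).acc=72  regs=<9,2>
  1: (1,0).acc=36  regs=<4,9>
  2: (0,0).acc=72  regs=<0,0>
  2: (1,0).acc=48  regs=<6,2>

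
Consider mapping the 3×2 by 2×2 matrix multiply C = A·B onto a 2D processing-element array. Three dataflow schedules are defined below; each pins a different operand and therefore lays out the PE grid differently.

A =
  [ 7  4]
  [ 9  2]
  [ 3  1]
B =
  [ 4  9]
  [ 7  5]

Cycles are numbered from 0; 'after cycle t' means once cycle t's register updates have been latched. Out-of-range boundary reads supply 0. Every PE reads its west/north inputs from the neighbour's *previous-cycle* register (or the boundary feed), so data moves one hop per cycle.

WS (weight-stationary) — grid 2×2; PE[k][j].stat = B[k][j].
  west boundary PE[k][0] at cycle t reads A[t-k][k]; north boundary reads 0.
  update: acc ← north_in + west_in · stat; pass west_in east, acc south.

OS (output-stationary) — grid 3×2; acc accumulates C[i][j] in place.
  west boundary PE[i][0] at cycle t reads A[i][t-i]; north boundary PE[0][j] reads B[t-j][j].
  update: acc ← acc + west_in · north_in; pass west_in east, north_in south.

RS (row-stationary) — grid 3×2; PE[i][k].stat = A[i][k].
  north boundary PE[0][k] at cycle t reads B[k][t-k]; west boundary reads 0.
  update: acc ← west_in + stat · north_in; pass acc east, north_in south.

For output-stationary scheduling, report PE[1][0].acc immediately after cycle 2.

PE[1][0].acc = 50

OS (3×2). Following PE[1][0] plus its west/north inputs:
  step 0 · PE0,0: acc=28; fwd→7 fwd↓4
  step 0 · PE1,0: acc=0; fwd→0 fwd↓0
  step 1 · PE0,0: acc=56; fwd→4 fwd↓7
  step 1 · PE1,0: acc=36; fwd→9 fwd↓4
  step 2 · PE0,0: acc=56; fwd→0 fwd↓0
  step 2 · PE1,0: acc=50; fwd→2 fwd↓7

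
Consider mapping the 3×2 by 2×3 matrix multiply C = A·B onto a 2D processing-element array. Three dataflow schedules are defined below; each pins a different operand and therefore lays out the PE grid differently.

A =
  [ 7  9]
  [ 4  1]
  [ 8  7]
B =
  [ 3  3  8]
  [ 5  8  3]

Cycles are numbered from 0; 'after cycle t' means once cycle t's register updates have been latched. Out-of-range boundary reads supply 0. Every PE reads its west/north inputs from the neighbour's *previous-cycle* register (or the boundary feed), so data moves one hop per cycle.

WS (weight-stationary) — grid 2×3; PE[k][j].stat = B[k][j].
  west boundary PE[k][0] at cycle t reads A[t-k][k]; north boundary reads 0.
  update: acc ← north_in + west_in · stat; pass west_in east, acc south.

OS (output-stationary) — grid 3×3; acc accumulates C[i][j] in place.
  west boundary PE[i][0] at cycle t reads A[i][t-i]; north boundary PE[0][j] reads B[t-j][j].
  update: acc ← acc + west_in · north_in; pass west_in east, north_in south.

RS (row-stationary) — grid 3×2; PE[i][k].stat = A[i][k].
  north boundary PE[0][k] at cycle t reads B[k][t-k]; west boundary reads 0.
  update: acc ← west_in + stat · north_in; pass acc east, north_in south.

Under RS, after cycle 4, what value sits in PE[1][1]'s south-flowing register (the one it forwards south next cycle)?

register = 3

Tracing RS — 3×2 array, target PE[1][1]:
  [0] (0,1) acc=0 (h:0 v:0)
  [0] (1,0) acc=0 (h:0 v:0)
  [0] (1,1) acc=0 (h:0 v:0)
  [1] (0,1) acc=66 (h:66 v:5)
  [1] (1,0) acc=12 (h:12 v:3)
  [1] (1,1) acc=0 (h:0 v:0)
  [2] (0,1) acc=93 (h:93 v:8)
  [2] (1,0) acc=12 (h:12 v:3)
  [2] (1,1) acc=17 (h:17 v:5)
  [3] (0,1) acc=83 (h:83 v:3)
  [3] (1,0) acc=32 (h:32 v:8)
  [3] (1,1) acc=20 (h:20 v:8)
  [4] (0,1) acc=0 (h:0 v:0)
  [4] (1,0) acc=0 (h:0 v:0)
  [4] (1,1) acc=35 (h:35 v:3)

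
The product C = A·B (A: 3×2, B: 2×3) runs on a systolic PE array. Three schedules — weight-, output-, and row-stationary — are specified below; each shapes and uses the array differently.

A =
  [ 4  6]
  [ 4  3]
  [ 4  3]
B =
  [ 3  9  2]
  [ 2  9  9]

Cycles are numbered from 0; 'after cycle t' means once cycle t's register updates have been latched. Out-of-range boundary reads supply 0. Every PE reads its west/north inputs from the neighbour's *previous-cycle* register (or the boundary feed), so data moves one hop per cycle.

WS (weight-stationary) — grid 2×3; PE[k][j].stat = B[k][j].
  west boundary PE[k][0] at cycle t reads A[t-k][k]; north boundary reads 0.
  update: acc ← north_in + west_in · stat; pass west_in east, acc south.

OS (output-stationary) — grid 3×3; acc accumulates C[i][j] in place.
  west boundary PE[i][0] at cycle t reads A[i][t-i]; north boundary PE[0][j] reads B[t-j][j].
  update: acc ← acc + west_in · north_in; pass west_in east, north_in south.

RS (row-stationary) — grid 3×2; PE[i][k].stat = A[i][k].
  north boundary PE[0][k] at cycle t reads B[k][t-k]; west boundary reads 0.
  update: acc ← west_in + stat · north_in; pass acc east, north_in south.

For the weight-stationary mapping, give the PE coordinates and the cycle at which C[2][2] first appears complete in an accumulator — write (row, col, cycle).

WS — PE[1][2] is where C[2][2] collects:
  after 0 — PE[1][2] acc=0, pass-E 0, pass-S 0
  after 1 — PE[1][2] acc=0, pass-E 0, pass-S 0
  after 2 — PE[1][2] acc=0, pass-E 0, pass-S 0
  after 3 — PE[1][2] acc=62, pass-E 6, pass-S 62
  after 4 — PE[1][2] acc=35, pass-E 3, pass-S 35
  after 5 — PE[1][2] acc=35, pass-E 3, pass-S 35

(row, col, cycle) = (1, 2, 5)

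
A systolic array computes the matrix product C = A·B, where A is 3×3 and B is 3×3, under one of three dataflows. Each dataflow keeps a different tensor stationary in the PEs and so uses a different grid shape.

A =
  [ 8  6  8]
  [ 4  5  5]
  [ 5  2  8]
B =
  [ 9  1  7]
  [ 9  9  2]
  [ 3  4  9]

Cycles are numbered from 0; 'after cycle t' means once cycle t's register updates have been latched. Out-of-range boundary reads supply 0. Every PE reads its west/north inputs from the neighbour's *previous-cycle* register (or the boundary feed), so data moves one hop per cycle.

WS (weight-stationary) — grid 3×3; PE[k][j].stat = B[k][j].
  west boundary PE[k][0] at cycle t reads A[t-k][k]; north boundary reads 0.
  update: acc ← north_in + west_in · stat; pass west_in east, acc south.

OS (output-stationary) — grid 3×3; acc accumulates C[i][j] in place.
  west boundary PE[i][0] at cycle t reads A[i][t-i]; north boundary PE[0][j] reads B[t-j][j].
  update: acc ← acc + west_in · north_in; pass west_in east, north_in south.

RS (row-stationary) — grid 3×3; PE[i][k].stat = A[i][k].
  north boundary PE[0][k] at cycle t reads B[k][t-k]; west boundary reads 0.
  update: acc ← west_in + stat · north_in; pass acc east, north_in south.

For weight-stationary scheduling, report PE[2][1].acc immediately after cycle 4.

WS 3×3: PE[2][1] cycle-by-cycle (with neighbour feeds):
  after 0 — PE[1][1] acc=0, pass-E 0, pass-S 0
  after 0 — PE[2][0] acc=0, pass-E 0, pass-S 0
  after 0 — PE[2][1] acc=0, pass-E 0, pass-S 0
  after 1 — PE[1][1] acc=0, pass-E 0, pass-S 0
  after 1 — PE[2][0] acc=0, pass-E 0, pass-S 0
  after 1 — PE[2][1] acc=0, pass-E 0, pass-S 0
  after 2 — PE[1][1] acc=62, pass-E 6, pass-S 62
  after 2 — PE[2][0] acc=150, pass-E 8, pass-S 150
  after 2 — PE[2][1] acc=0, pass-E 0, pass-S 0
  after 3 — PE[1][1] acc=49, pass-E 5, pass-S 49
  after 3 — PE[2][0] acc=96, pass-E 5, pass-S 96
  after 3 — PE[2][1] acc=94, pass-E 8, pass-S 94
  after 4 — PE[1][1] acc=23, pass-E 2, pass-S 23
  after 4 — PE[2][0] acc=87, pass-E 8, pass-S 87
  after 4 — PE[2][1] acc=69, pass-E 5, pass-S 69

PE[2][1].acc = 69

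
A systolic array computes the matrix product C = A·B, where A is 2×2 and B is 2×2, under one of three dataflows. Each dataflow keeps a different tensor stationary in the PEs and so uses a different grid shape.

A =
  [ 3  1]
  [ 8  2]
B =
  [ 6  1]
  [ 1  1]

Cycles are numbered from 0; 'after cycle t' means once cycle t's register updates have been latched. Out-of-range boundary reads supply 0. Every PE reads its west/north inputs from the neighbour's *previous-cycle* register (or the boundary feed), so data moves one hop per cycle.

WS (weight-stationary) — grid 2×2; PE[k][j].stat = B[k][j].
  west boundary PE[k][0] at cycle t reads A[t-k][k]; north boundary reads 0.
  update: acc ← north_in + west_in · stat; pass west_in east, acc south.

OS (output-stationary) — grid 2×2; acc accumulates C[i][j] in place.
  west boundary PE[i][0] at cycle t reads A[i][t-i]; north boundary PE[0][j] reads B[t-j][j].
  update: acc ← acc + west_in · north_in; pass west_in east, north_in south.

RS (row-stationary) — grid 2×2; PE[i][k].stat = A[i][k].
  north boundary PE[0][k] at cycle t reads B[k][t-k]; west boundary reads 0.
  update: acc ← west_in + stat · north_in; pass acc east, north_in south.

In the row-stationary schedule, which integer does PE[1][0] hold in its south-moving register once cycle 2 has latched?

RS on a 2×2 grid — tracing PE[1][0] and its feeders:
  @0  [0,0]  acc 18  |  →18  ↓6
  @0  [1,0]  acc 0  |  →0  ↓0
  @1  [0,0]  acc 3  |  →3  ↓1
  @1  [1,0]  acc 48  |  →48  ↓6
  @2  [0,0]  acc 0  |  →0  ↓0
  @2  [1,0]  acc 8  |  →8  ↓1

register = 1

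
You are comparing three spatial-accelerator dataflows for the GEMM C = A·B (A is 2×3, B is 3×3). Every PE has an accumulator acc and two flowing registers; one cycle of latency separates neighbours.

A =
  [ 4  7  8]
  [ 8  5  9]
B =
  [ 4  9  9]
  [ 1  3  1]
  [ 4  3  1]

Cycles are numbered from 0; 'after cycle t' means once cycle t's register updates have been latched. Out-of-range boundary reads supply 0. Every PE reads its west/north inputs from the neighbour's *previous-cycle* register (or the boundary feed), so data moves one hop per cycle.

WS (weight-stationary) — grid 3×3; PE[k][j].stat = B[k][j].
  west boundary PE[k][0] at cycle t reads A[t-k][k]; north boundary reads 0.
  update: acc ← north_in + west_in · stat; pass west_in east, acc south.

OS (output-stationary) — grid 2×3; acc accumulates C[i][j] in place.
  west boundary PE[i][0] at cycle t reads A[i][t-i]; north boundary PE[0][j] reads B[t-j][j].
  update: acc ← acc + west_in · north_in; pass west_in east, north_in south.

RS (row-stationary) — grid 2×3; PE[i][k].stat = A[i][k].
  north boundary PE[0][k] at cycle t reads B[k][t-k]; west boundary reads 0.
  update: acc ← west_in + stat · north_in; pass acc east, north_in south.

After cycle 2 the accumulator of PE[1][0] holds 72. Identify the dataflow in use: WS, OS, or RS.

Under WS (3×3), PE[1][0]:
  step 0 · PE1,0: acc=0; fwd→0 fwd↓0
  step 1 · PE1,0: acc=23; fwd→7 fwd↓23
  step 2 · PE1,0: acc=37; fwd→5 fwd↓37
Under OS (2×3), PE[1][0]:
  step 0 · PE1,0: acc=0; fwd→0 fwd↓0
  step 1 · PE1,0: acc=32; fwd→8 fwd↓4
  step 2 · PE1,0: acc=37; fwd→5 fwd↓1
Under RS (2×3), PE[1][0]:
  step 0 · PE1,0: acc=0; fwd→0 fwd↓0
  step 1 · PE1,0: acc=32; fwd→32 fwd↓4
  step 2 · PE1,0: acc=72; fwd→72 fwd↓9

dataflow = RS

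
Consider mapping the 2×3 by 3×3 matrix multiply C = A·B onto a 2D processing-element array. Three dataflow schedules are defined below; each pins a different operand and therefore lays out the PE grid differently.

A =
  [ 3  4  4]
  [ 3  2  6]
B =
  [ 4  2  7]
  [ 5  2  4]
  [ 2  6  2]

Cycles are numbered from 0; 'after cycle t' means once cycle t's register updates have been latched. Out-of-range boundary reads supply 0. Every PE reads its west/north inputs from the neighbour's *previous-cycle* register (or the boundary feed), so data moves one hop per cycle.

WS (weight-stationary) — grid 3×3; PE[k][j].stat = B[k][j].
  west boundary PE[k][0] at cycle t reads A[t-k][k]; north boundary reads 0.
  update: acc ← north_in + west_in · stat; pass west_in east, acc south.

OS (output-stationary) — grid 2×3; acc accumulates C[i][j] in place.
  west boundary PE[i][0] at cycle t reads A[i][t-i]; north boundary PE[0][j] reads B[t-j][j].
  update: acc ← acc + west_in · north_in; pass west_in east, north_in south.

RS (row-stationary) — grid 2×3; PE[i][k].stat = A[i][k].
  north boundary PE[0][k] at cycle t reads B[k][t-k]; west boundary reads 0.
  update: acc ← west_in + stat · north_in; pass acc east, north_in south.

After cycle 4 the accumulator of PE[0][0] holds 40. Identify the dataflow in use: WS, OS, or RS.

— WS: 3×3; PE[0][0] trace:
  c0 r0c0: 12 / 3 / 12
  c1 r0c0: 12 / 3 / 12
  c2 r0c0: 0 / 0 / 0
  c3 r0c0: 0 / 0 / 0
  c4 r0c0: 0 / 0 / 0
— OS: 2×3; PE[0][0] trace:
  c0 r0c0: 12 / 3 / 4
  c1 r0c0: 32 / 4 / 5
  c2 r0c0: 40 / 4 / 2
  c3 r0c0: 40 / 0 / 0
  c4 r0c0: 40 / 0 / 0
— RS: 2×3; PE[0][0] trace:
  c0 r0c0: 12 / 12 / 4
  c1 r0c0: 6 / 6 / 2
  c2 r0c0: 21 / 21 / 7
  c3 r0c0: 0 / 0 / 0
  c4 r0c0: 0 / 0 / 0

dataflow = OS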